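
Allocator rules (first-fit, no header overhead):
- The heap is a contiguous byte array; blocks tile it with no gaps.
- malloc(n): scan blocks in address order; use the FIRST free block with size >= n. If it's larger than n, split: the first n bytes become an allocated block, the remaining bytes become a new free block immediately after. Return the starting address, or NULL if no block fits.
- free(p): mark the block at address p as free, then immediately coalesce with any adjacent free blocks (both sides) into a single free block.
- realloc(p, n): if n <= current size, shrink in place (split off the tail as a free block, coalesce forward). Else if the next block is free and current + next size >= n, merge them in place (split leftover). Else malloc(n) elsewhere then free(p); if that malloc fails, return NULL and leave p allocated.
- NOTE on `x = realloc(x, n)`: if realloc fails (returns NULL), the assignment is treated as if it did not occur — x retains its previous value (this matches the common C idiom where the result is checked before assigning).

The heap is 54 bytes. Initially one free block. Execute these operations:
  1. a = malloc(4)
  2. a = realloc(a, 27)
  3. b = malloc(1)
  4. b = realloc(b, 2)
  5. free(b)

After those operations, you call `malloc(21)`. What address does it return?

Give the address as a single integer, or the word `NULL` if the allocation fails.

Answer: 27

Derivation:
Op 1: a = malloc(4) -> a = 0; heap: [0-3 ALLOC][4-53 FREE]
Op 2: a = realloc(a, 27) -> a = 0; heap: [0-26 ALLOC][27-53 FREE]
Op 3: b = malloc(1) -> b = 27; heap: [0-26 ALLOC][27-27 ALLOC][28-53 FREE]
Op 4: b = realloc(b, 2) -> b = 27; heap: [0-26 ALLOC][27-28 ALLOC][29-53 FREE]
Op 5: free(b) -> (freed b); heap: [0-26 ALLOC][27-53 FREE]
malloc(21): first-fit scan over [0-26 ALLOC][27-53 FREE] -> 27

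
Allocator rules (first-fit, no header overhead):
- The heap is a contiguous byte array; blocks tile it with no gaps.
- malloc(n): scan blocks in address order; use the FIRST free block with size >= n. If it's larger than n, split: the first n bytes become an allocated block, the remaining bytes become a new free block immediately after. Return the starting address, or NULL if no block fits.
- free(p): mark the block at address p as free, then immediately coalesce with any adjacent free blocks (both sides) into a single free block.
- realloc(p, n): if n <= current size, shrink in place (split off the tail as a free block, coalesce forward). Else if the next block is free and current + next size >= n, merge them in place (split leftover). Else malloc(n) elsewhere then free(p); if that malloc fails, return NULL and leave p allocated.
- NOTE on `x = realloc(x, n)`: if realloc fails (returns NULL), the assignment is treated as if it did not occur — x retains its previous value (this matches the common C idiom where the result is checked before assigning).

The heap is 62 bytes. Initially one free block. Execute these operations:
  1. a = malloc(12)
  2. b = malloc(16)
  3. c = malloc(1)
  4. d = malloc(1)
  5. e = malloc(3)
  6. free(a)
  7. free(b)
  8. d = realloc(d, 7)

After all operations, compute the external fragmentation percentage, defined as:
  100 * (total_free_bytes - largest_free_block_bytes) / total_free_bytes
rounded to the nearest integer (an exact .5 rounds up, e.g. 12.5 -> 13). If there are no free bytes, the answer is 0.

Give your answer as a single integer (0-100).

Answer: 43

Derivation:
Op 1: a = malloc(12) -> a = 0; heap: [0-11 ALLOC][12-61 FREE]
Op 2: b = malloc(16) -> b = 12; heap: [0-11 ALLOC][12-27 ALLOC][28-61 FREE]
Op 3: c = malloc(1) -> c = 28; heap: [0-11 ALLOC][12-27 ALLOC][28-28 ALLOC][29-61 FREE]
Op 4: d = malloc(1) -> d = 29; heap: [0-11 ALLOC][12-27 ALLOC][28-28 ALLOC][29-29 ALLOC][30-61 FREE]
Op 5: e = malloc(3) -> e = 30; heap: [0-11 ALLOC][12-27 ALLOC][28-28 ALLOC][29-29 ALLOC][30-32 ALLOC][33-61 FREE]
Op 6: free(a) -> (freed a); heap: [0-11 FREE][12-27 ALLOC][28-28 ALLOC][29-29 ALLOC][30-32 ALLOC][33-61 FREE]
Op 7: free(b) -> (freed b); heap: [0-27 FREE][28-28 ALLOC][29-29 ALLOC][30-32 ALLOC][33-61 FREE]
Op 8: d = realloc(d, 7) -> d = 0; heap: [0-6 ALLOC][7-27 FREE][28-28 ALLOC][29-29 FREE][30-32 ALLOC][33-61 FREE]
Free blocks: [21 1 29] total_free=51 largest=29 -> 100*(51-29)/51 = 2200/51 ≈ 43.137 -> rounds to 43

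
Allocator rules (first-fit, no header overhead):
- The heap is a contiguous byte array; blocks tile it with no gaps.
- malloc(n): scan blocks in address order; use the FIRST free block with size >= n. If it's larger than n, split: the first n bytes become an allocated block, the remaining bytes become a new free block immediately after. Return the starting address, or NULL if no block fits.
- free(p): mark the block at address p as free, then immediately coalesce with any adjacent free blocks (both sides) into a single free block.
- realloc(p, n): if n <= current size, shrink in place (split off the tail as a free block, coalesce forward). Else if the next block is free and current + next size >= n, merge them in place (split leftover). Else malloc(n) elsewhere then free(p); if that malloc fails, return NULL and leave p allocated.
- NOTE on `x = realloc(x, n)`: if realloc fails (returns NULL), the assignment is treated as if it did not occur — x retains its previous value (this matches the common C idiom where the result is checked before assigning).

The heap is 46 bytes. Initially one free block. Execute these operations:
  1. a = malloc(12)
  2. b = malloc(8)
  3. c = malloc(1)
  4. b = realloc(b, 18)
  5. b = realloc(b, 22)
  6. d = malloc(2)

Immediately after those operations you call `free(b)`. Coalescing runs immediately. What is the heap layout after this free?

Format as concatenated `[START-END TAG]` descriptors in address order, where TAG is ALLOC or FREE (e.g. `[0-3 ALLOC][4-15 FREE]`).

Op 1: a = malloc(12) -> a = 0; heap: [0-11 ALLOC][12-45 FREE]
Op 2: b = malloc(8) -> b = 12; heap: [0-11 ALLOC][12-19 ALLOC][20-45 FREE]
Op 3: c = malloc(1) -> c = 20; heap: [0-11 ALLOC][12-19 ALLOC][20-20 ALLOC][21-45 FREE]
Op 4: b = realloc(b, 18) -> b = 21; heap: [0-11 ALLOC][12-19 FREE][20-20 ALLOC][21-38 ALLOC][39-45 FREE]
Op 5: b = realloc(b, 22) -> b = 21; heap: [0-11 ALLOC][12-19 FREE][20-20 ALLOC][21-42 ALLOC][43-45 FREE]
Op 6: d = malloc(2) -> d = 12; heap: [0-11 ALLOC][12-13 ALLOC][14-19 FREE][20-20 ALLOC][21-42 ALLOC][43-45 FREE]
free(b): b = 21 -> block [21-42 ALLOC]; mark free, coalesce with adjacent free neighbors -> [0-11 ALLOC][12-13 ALLOC][14-19 FREE][20-20 ALLOC][21-45 FREE]

Answer: [0-11 ALLOC][12-13 ALLOC][14-19 FREE][20-20 ALLOC][21-45 FREE]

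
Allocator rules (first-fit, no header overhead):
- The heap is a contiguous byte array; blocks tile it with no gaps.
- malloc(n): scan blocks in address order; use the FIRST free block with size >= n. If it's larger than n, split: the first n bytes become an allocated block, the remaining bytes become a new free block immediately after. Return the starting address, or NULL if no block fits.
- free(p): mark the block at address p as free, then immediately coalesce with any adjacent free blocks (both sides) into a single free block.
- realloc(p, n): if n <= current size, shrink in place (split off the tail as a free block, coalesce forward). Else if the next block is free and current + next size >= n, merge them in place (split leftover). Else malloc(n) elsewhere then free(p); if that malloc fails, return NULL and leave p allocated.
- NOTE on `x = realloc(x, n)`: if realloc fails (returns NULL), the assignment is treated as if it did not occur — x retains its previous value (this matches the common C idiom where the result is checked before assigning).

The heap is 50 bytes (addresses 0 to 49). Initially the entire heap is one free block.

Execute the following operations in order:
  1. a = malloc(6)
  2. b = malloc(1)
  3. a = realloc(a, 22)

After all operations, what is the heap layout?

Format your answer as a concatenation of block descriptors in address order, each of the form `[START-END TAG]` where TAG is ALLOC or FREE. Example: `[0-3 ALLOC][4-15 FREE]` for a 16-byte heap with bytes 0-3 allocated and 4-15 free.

Answer: [0-5 FREE][6-6 ALLOC][7-28 ALLOC][29-49 FREE]

Derivation:
Op 1: a = malloc(6) -> a = 0; heap: [0-5 ALLOC][6-49 FREE]
Op 2: b = malloc(1) -> b = 6; heap: [0-5 ALLOC][6-6 ALLOC][7-49 FREE]
Op 3: a = realloc(a, 22) -> a = 7; heap: [0-5 FREE][6-6 ALLOC][7-28 ALLOC][29-49 FREE]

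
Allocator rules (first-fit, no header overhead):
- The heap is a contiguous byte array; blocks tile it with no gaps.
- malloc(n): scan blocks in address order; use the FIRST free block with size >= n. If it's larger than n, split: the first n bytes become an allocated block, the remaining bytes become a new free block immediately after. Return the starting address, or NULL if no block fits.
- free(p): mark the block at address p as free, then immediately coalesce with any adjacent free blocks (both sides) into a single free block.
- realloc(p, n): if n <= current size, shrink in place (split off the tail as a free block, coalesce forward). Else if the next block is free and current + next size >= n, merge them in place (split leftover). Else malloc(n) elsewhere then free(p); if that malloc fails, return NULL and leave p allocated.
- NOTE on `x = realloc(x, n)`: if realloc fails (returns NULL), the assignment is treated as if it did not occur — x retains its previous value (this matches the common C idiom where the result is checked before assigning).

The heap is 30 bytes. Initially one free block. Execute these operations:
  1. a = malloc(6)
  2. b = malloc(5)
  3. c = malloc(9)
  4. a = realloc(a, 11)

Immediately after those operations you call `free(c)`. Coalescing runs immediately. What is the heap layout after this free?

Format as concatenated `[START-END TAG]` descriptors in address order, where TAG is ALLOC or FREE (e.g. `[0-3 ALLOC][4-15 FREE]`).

Answer: [0-5 ALLOC][6-10 ALLOC][11-29 FREE]

Derivation:
Op 1: a = malloc(6) -> a = 0; heap: [0-5 ALLOC][6-29 FREE]
Op 2: b = malloc(5) -> b = 6; heap: [0-5 ALLOC][6-10 ALLOC][11-29 FREE]
Op 3: c = malloc(9) -> c = 11; heap: [0-5 ALLOC][6-10 ALLOC][11-19 ALLOC][20-29 FREE]
Op 4: a = realloc(a, 11) -> NULL (a unchanged); heap: [0-5 ALLOC][6-10 ALLOC][11-19 ALLOC][20-29 FREE]
free(c): c = 11 -> block [11-19 ALLOC]; mark free, coalesce with adjacent free neighbors -> [0-5 ALLOC][6-10 ALLOC][11-29 FREE]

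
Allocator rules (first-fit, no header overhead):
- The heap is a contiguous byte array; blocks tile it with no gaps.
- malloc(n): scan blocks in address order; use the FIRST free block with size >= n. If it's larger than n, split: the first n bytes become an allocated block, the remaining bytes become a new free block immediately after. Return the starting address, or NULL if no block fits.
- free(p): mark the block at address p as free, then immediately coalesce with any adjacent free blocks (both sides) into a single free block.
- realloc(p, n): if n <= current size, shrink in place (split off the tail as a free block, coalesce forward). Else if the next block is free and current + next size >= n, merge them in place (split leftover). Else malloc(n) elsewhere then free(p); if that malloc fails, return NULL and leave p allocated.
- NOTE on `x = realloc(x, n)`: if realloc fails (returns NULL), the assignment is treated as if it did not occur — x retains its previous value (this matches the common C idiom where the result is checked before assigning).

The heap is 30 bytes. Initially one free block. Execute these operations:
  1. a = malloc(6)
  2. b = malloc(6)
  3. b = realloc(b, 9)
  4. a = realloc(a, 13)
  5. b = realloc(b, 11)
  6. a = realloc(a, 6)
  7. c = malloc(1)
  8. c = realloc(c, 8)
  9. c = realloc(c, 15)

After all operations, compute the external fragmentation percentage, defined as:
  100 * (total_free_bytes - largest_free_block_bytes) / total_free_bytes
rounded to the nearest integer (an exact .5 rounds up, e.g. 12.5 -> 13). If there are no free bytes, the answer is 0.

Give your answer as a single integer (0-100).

Op 1: a = malloc(6) -> a = 0; heap: [0-5 ALLOC][6-29 FREE]
Op 2: b = malloc(6) -> b = 6; heap: [0-5 ALLOC][6-11 ALLOC][12-29 FREE]
Op 3: b = realloc(b, 9) -> b = 6; heap: [0-5 ALLOC][6-14 ALLOC][15-29 FREE]
Op 4: a = realloc(a, 13) -> a = 15; heap: [0-5 FREE][6-14 ALLOC][15-27 ALLOC][28-29 FREE]
Op 5: b = realloc(b, 11) -> NULL (b unchanged); heap: [0-5 FREE][6-14 ALLOC][15-27 ALLOC][28-29 FREE]
Op 6: a = realloc(a, 6) -> a = 15; heap: [0-5 FREE][6-14 ALLOC][15-20 ALLOC][21-29 FREE]
Op 7: c = malloc(1) -> c = 0; heap: [0-0 ALLOC][1-5 FREE][6-14 ALLOC][15-20 ALLOC][21-29 FREE]
Op 8: c = realloc(c, 8) -> c = 21; heap: [0-5 FREE][6-14 ALLOC][15-20 ALLOC][21-28 ALLOC][29-29 FREE]
Op 9: c = realloc(c, 15) -> NULL (c unchanged); heap: [0-5 FREE][6-14 ALLOC][15-20 ALLOC][21-28 ALLOC][29-29 FREE]
Free blocks: [6 1] total_free=7 largest=6 -> 100*(7-6)/7 = 100/7 ≈ 14.286 -> rounds to 14

Answer: 14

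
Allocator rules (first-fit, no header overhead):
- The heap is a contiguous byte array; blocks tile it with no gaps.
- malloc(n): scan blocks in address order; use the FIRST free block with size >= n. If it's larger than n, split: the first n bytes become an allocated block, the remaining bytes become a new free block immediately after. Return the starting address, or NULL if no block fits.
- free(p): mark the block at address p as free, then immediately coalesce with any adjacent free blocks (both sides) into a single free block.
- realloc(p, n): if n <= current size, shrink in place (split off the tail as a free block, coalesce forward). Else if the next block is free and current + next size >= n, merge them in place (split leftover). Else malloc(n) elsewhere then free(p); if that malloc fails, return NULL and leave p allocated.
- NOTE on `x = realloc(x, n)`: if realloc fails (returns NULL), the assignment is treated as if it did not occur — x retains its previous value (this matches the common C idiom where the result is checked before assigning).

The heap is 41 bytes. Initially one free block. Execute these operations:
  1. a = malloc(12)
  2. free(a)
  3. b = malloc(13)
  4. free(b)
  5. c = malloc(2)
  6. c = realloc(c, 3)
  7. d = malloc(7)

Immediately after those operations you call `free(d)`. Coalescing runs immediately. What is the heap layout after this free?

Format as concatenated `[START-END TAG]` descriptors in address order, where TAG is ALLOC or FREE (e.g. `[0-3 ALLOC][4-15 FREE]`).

Op 1: a = malloc(12) -> a = 0; heap: [0-11 ALLOC][12-40 FREE]
Op 2: free(a) -> (freed a); heap: [0-40 FREE]
Op 3: b = malloc(13) -> b = 0; heap: [0-12 ALLOC][13-40 FREE]
Op 4: free(b) -> (freed b); heap: [0-40 FREE]
Op 5: c = malloc(2) -> c = 0; heap: [0-1 ALLOC][2-40 FREE]
Op 6: c = realloc(c, 3) -> c = 0; heap: [0-2 ALLOC][3-40 FREE]
Op 7: d = malloc(7) -> d = 3; heap: [0-2 ALLOC][3-9 ALLOC][10-40 FREE]
free(d): d = 3 -> block [3-9 ALLOC]; mark free, coalesce with adjacent free neighbors -> [0-2 ALLOC][3-40 FREE]

Answer: [0-2 ALLOC][3-40 FREE]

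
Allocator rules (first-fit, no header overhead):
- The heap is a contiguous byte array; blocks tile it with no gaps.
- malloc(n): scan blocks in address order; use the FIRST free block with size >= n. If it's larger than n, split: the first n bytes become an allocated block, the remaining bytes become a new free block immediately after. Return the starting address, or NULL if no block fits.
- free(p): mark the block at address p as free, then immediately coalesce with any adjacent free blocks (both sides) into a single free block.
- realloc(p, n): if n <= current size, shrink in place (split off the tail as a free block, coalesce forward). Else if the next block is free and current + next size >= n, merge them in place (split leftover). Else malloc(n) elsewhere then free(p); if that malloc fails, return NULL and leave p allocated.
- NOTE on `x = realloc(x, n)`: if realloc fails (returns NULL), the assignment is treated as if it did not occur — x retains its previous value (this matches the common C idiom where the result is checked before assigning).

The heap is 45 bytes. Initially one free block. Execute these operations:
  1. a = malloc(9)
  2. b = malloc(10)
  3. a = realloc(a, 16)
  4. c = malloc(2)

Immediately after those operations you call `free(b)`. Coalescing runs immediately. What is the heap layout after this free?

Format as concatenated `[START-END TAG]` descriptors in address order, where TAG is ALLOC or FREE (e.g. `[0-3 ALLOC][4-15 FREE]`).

Answer: [0-1 ALLOC][2-18 FREE][19-34 ALLOC][35-44 FREE]

Derivation:
Op 1: a = malloc(9) -> a = 0; heap: [0-8 ALLOC][9-44 FREE]
Op 2: b = malloc(10) -> b = 9; heap: [0-8 ALLOC][9-18 ALLOC][19-44 FREE]
Op 3: a = realloc(a, 16) -> a = 19; heap: [0-8 FREE][9-18 ALLOC][19-34 ALLOC][35-44 FREE]
Op 4: c = malloc(2) -> c = 0; heap: [0-1 ALLOC][2-8 FREE][9-18 ALLOC][19-34 ALLOC][35-44 FREE]
free(b): b = 9 -> block [9-18 ALLOC]; mark free, coalesce with adjacent free neighbors -> [0-1 ALLOC][2-18 FREE][19-34 ALLOC][35-44 FREE]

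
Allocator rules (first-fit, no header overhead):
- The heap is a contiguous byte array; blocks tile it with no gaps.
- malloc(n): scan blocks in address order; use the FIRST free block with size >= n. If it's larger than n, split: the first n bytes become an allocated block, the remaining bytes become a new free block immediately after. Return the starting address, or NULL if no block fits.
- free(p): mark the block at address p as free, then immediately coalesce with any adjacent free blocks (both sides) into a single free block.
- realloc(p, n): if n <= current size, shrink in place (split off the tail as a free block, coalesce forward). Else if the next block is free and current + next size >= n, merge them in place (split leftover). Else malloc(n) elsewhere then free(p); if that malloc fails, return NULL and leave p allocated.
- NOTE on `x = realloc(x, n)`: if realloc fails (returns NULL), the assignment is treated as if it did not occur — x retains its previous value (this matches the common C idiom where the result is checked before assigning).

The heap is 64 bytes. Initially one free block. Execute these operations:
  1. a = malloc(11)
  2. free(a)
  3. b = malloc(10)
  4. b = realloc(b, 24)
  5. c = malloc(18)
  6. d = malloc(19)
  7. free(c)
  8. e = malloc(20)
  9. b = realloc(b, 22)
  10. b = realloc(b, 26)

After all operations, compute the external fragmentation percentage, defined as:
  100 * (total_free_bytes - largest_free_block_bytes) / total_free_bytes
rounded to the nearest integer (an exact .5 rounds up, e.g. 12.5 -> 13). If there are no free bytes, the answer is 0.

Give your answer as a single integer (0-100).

Answer: 16

Derivation:
Op 1: a = malloc(11) -> a = 0; heap: [0-10 ALLOC][11-63 FREE]
Op 2: free(a) -> (freed a); heap: [0-63 FREE]
Op 3: b = malloc(10) -> b = 0; heap: [0-9 ALLOC][10-63 FREE]
Op 4: b = realloc(b, 24) -> b = 0; heap: [0-23 ALLOC][24-63 FREE]
Op 5: c = malloc(18) -> c = 24; heap: [0-23 ALLOC][24-41 ALLOC][42-63 FREE]
Op 6: d = malloc(19) -> d = 42; heap: [0-23 ALLOC][24-41 ALLOC][42-60 ALLOC][61-63 FREE]
Op 7: free(c) -> (freed c); heap: [0-23 ALLOC][24-41 FREE][42-60 ALLOC][61-63 FREE]
Op 8: e = malloc(20) -> e = NULL; heap: [0-23 ALLOC][24-41 FREE][42-60 ALLOC][61-63 FREE]
Op 9: b = realloc(b, 22) -> b = 0; heap: [0-21 ALLOC][22-41 FREE][42-60 ALLOC][61-63 FREE]
Op 10: b = realloc(b, 26) -> b = 0; heap: [0-25 ALLOC][26-41 FREE][42-60 ALLOC][61-63 FREE]
Free blocks: [16 3] total_free=19 largest=16 -> 100*(19-16)/19 = 300/19 ≈ 15.789 -> rounds to 16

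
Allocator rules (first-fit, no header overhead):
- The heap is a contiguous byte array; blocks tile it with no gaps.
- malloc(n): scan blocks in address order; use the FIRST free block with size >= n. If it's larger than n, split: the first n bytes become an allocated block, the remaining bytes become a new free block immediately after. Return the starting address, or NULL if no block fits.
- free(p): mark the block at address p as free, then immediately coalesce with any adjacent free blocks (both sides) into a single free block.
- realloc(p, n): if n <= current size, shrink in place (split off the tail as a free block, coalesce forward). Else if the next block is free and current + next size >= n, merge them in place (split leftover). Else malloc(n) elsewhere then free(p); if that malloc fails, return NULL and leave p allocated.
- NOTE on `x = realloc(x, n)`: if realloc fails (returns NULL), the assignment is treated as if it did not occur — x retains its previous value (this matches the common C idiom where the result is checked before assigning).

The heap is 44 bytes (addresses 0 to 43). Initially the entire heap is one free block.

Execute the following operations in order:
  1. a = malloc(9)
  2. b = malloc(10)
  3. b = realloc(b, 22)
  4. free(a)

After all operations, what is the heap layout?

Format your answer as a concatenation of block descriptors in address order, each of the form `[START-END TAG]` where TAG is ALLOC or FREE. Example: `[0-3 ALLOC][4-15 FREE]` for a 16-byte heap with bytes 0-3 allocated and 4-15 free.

Answer: [0-8 FREE][9-30 ALLOC][31-43 FREE]

Derivation:
Op 1: a = malloc(9) -> a = 0; heap: [0-8 ALLOC][9-43 FREE]
Op 2: b = malloc(10) -> b = 9; heap: [0-8 ALLOC][9-18 ALLOC][19-43 FREE]
Op 3: b = realloc(b, 22) -> b = 9; heap: [0-8 ALLOC][9-30 ALLOC][31-43 FREE]
Op 4: free(a) -> (freed a); heap: [0-8 FREE][9-30 ALLOC][31-43 FREE]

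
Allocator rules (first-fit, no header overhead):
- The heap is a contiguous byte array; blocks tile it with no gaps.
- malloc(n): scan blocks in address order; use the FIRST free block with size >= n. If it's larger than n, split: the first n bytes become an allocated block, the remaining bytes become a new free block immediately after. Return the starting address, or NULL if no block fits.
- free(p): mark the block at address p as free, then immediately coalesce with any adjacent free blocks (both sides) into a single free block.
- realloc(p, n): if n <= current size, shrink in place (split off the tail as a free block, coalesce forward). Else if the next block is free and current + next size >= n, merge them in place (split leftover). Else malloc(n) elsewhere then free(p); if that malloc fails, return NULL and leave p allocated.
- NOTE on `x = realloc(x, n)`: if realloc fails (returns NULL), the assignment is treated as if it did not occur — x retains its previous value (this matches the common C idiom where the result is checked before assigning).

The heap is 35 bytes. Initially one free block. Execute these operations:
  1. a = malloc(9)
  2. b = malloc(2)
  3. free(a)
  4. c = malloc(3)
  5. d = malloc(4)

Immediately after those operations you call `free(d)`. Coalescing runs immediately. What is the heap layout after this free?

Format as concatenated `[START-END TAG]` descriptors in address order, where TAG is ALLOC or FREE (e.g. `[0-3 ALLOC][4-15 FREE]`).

Op 1: a = malloc(9) -> a = 0; heap: [0-8 ALLOC][9-34 FREE]
Op 2: b = malloc(2) -> b = 9; heap: [0-8 ALLOC][9-10 ALLOC][11-34 FREE]
Op 3: free(a) -> (freed a); heap: [0-8 FREE][9-10 ALLOC][11-34 FREE]
Op 4: c = malloc(3) -> c = 0; heap: [0-2 ALLOC][3-8 FREE][9-10 ALLOC][11-34 FREE]
Op 5: d = malloc(4) -> d = 3; heap: [0-2 ALLOC][3-6 ALLOC][7-8 FREE][9-10 ALLOC][11-34 FREE]
free(d): d = 3 -> block [3-6 ALLOC]; mark free, coalesce with adjacent free neighbors -> [0-2 ALLOC][3-8 FREE][9-10 ALLOC][11-34 FREE]

Answer: [0-2 ALLOC][3-8 FREE][9-10 ALLOC][11-34 FREE]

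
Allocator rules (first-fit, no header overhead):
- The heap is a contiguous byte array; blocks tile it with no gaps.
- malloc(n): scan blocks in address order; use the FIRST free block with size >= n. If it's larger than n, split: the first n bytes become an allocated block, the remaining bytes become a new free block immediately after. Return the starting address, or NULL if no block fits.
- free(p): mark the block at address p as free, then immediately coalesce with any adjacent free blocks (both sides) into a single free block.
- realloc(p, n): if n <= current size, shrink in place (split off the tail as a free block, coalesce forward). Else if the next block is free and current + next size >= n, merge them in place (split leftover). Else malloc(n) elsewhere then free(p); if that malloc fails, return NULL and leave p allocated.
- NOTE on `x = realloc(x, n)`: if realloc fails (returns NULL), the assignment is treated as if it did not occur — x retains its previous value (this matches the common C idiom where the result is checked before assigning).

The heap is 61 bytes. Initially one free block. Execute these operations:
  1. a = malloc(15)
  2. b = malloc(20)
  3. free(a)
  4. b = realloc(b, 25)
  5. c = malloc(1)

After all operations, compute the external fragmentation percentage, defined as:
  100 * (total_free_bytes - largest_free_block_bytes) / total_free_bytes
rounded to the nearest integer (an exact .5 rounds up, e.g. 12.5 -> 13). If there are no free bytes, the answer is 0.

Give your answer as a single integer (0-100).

Op 1: a = malloc(15) -> a = 0; heap: [0-14 ALLOC][15-60 FREE]
Op 2: b = malloc(20) -> b = 15; heap: [0-14 ALLOC][15-34 ALLOC][35-60 FREE]
Op 3: free(a) -> (freed a); heap: [0-14 FREE][15-34 ALLOC][35-60 FREE]
Op 4: b = realloc(b, 25) -> b = 15; heap: [0-14 FREE][15-39 ALLOC][40-60 FREE]
Op 5: c = malloc(1) -> c = 0; heap: [0-0 ALLOC][1-14 FREE][15-39 ALLOC][40-60 FREE]
Free blocks: [14 21] total_free=35 largest=21 -> 100*(35-21)/35 = 1400/35 = 40

Answer: 40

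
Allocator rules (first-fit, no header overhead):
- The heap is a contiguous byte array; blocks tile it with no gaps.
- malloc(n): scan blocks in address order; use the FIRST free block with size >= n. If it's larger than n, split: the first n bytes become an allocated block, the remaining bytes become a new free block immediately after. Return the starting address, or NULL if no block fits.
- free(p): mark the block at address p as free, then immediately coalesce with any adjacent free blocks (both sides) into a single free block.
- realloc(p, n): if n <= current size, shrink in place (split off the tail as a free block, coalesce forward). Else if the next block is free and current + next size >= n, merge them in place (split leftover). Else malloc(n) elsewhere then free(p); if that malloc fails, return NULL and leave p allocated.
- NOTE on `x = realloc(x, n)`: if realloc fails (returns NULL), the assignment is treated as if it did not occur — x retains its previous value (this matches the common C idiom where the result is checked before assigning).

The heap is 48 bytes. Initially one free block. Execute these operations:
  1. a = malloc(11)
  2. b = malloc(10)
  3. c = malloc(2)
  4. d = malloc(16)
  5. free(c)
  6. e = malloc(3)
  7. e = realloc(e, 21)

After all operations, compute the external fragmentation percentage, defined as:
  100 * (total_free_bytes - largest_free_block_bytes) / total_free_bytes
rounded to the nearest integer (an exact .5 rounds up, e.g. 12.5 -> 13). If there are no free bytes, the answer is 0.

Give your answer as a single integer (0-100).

Op 1: a = malloc(11) -> a = 0; heap: [0-10 ALLOC][11-47 FREE]
Op 2: b = malloc(10) -> b = 11; heap: [0-10 ALLOC][11-20 ALLOC][21-47 FREE]
Op 3: c = malloc(2) -> c = 21; heap: [0-10 ALLOC][11-20 ALLOC][21-22 ALLOC][23-47 FREE]
Op 4: d = malloc(16) -> d = 23; heap: [0-10 ALLOC][11-20 ALLOC][21-22 ALLOC][23-38 ALLOC][39-47 FREE]
Op 5: free(c) -> (freed c); heap: [0-10 ALLOC][11-20 ALLOC][21-22 FREE][23-38 ALLOC][39-47 FREE]
Op 6: e = malloc(3) -> e = 39; heap: [0-10 ALLOC][11-20 ALLOC][21-22 FREE][23-38 ALLOC][39-41 ALLOC][42-47 FREE]
Op 7: e = realloc(e, 21) -> NULL (e unchanged); heap: [0-10 ALLOC][11-20 ALLOC][21-22 FREE][23-38 ALLOC][39-41 ALLOC][42-47 FREE]
Free blocks: [2 6] total_free=8 largest=6 -> 100*(8-6)/8 = 200/8 = 25

Answer: 25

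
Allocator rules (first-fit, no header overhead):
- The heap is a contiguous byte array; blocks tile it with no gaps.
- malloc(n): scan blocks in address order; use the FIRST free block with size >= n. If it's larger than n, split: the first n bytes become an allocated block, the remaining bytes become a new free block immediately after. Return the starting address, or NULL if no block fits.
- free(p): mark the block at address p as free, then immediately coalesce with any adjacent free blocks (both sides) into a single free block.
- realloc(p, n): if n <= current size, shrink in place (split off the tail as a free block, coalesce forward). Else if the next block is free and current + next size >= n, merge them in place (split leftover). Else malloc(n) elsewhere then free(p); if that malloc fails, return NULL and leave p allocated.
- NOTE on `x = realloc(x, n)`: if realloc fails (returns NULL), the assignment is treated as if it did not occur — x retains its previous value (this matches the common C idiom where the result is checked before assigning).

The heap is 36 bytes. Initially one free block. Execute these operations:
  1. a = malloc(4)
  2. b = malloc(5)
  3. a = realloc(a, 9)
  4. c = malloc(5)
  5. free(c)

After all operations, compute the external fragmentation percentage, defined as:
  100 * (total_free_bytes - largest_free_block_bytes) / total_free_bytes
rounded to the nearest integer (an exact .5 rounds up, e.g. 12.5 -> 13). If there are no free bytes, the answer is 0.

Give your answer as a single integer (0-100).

Answer: 18

Derivation:
Op 1: a = malloc(4) -> a = 0; heap: [0-3 ALLOC][4-35 FREE]
Op 2: b = malloc(5) -> b = 4; heap: [0-3 ALLOC][4-8 ALLOC][9-35 FREE]
Op 3: a = realloc(a, 9) -> a = 9; heap: [0-3 FREE][4-8 ALLOC][9-17 ALLOC][18-35 FREE]
Op 4: c = malloc(5) -> c = 18; heap: [0-3 FREE][4-8 ALLOC][9-17 ALLOC][18-22 ALLOC][23-35 FREE]
Op 5: free(c) -> (freed c); heap: [0-3 FREE][4-8 ALLOC][9-17 ALLOC][18-35 FREE]
Free blocks: [4 18] total_free=22 largest=18 -> 100*(22-18)/22 = 400/22 ≈ 18.182 -> rounds to 18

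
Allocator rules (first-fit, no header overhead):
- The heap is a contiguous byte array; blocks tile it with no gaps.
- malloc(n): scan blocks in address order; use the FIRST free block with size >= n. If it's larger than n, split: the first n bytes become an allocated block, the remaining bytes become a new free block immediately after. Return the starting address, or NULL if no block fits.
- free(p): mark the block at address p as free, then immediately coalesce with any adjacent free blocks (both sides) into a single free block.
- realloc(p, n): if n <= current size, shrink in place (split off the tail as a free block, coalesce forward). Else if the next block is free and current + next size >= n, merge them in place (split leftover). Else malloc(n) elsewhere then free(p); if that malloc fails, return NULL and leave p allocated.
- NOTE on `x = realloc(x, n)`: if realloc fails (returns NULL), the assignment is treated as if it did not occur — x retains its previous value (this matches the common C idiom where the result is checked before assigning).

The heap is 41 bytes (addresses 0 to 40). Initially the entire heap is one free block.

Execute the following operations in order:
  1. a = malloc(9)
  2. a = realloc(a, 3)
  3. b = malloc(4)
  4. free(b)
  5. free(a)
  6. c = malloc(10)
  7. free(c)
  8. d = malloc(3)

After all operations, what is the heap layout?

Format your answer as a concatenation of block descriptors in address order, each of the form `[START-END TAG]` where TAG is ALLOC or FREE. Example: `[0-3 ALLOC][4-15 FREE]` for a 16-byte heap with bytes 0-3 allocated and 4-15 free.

Op 1: a = malloc(9) -> a = 0; heap: [0-8 ALLOC][9-40 FREE]
Op 2: a = realloc(a, 3) -> a = 0; heap: [0-2 ALLOC][3-40 FREE]
Op 3: b = malloc(4) -> b = 3; heap: [0-2 ALLOC][3-6 ALLOC][7-40 FREE]
Op 4: free(b) -> (freed b); heap: [0-2 ALLOC][3-40 FREE]
Op 5: free(a) -> (freed a); heap: [0-40 FREE]
Op 6: c = malloc(10) -> c = 0; heap: [0-9 ALLOC][10-40 FREE]
Op 7: free(c) -> (freed c); heap: [0-40 FREE]
Op 8: d = malloc(3) -> d = 0; heap: [0-2 ALLOC][3-40 FREE]

Answer: [0-2 ALLOC][3-40 FREE]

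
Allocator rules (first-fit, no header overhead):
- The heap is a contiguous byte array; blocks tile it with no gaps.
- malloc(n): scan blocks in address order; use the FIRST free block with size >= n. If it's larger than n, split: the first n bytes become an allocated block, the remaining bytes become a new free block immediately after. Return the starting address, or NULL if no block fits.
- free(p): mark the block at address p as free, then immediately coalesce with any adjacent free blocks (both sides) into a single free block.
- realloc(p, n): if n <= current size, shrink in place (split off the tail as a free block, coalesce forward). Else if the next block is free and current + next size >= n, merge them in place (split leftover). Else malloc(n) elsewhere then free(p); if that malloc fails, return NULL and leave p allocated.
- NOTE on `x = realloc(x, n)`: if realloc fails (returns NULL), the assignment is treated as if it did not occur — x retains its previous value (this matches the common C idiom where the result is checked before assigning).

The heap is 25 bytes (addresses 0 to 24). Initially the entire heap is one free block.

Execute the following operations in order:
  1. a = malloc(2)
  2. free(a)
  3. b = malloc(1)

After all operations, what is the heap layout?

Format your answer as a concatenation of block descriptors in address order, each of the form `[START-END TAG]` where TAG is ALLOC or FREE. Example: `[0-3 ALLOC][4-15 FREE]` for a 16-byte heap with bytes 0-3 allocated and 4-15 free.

Answer: [0-0 ALLOC][1-24 FREE]

Derivation:
Op 1: a = malloc(2) -> a = 0; heap: [0-1 ALLOC][2-24 FREE]
Op 2: free(a) -> (freed a); heap: [0-24 FREE]
Op 3: b = malloc(1) -> b = 0; heap: [0-0 ALLOC][1-24 FREE]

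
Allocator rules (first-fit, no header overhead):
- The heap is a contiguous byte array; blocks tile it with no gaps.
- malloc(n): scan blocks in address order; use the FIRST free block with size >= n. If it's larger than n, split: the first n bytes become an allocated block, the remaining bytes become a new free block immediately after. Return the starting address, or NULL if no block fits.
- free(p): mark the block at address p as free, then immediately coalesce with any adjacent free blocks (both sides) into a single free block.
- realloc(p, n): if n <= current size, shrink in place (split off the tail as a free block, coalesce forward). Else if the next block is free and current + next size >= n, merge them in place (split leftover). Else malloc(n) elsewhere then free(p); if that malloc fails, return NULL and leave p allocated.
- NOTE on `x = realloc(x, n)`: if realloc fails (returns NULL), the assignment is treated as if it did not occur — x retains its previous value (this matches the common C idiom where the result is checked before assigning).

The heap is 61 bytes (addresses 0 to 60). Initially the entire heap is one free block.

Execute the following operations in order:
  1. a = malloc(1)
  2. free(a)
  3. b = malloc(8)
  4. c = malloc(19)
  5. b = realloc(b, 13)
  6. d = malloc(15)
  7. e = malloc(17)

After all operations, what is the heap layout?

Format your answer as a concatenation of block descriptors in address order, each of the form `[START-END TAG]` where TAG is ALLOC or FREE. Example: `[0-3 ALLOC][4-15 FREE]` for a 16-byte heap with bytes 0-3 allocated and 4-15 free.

Answer: [0-7 FREE][8-26 ALLOC][27-39 ALLOC][40-54 ALLOC][55-60 FREE]

Derivation:
Op 1: a = malloc(1) -> a = 0; heap: [0-0 ALLOC][1-60 FREE]
Op 2: free(a) -> (freed a); heap: [0-60 FREE]
Op 3: b = malloc(8) -> b = 0; heap: [0-7 ALLOC][8-60 FREE]
Op 4: c = malloc(19) -> c = 8; heap: [0-7 ALLOC][8-26 ALLOC][27-60 FREE]
Op 5: b = realloc(b, 13) -> b = 27; heap: [0-7 FREE][8-26 ALLOC][27-39 ALLOC][40-60 FREE]
Op 6: d = malloc(15) -> d = 40; heap: [0-7 FREE][8-26 ALLOC][27-39 ALLOC][40-54 ALLOC][55-60 FREE]
Op 7: e = malloc(17) -> e = NULL; heap: [0-7 FREE][8-26 ALLOC][27-39 ALLOC][40-54 ALLOC][55-60 FREE]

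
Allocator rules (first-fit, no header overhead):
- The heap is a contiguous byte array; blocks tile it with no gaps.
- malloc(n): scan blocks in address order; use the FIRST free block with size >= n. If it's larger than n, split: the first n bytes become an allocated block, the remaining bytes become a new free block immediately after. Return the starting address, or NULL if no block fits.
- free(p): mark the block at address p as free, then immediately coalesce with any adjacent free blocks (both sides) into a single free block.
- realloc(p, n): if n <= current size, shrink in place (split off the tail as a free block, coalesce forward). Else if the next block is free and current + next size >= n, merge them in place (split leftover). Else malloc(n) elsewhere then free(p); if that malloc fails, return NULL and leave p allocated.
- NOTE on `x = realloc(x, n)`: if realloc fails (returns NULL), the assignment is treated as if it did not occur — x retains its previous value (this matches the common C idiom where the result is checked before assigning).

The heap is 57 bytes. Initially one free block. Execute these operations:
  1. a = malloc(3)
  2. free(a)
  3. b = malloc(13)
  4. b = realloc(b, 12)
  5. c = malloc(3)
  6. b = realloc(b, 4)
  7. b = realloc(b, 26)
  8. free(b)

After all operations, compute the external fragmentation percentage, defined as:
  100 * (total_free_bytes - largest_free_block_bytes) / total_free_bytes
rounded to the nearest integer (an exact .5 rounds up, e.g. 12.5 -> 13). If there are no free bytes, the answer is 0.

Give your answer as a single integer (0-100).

Answer: 22

Derivation:
Op 1: a = malloc(3) -> a = 0; heap: [0-2 ALLOC][3-56 FREE]
Op 2: free(a) -> (freed a); heap: [0-56 FREE]
Op 3: b = malloc(13) -> b = 0; heap: [0-12 ALLOC][13-56 FREE]
Op 4: b = realloc(b, 12) -> b = 0; heap: [0-11 ALLOC][12-56 FREE]
Op 5: c = malloc(3) -> c = 12; heap: [0-11 ALLOC][12-14 ALLOC][15-56 FREE]
Op 6: b = realloc(b, 4) -> b = 0; heap: [0-3 ALLOC][4-11 FREE][12-14 ALLOC][15-56 FREE]
Op 7: b = realloc(b, 26) -> b = 15; heap: [0-11 FREE][12-14 ALLOC][15-40 ALLOC][41-56 FREE]
Op 8: free(b) -> (freed b); heap: [0-11 FREE][12-14 ALLOC][15-56 FREE]
Free blocks: [12 42] total_free=54 largest=42 -> 100*(54-42)/54 = 1200/54 ≈ 22.222 -> rounds to 22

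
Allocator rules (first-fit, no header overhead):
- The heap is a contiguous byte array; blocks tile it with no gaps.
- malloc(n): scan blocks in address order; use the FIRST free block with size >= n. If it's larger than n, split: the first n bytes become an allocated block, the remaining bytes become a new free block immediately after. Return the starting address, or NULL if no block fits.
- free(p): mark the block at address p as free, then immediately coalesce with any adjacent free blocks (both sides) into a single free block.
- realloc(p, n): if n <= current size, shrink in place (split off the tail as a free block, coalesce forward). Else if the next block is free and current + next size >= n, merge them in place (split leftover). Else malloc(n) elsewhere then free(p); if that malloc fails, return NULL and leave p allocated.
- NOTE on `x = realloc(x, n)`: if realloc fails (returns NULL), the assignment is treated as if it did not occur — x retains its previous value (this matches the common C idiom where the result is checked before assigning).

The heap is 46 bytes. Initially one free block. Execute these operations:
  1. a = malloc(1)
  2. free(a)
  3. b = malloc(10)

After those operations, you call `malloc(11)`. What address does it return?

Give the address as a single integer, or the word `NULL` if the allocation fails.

Answer: 10

Derivation:
Op 1: a = malloc(1) -> a = 0; heap: [0-0 ALLOC][1-45 FREE]
Op 2: free(a) -> (freed a); heap: [0-45 FREE]
Op 3: b = malloc(10) -> b = 0; heap: [0-9 ALLOC][10-45 FREE]
malloc(11): first-fit scan over [0-9 ALLOC][10-45 FREE] -> 10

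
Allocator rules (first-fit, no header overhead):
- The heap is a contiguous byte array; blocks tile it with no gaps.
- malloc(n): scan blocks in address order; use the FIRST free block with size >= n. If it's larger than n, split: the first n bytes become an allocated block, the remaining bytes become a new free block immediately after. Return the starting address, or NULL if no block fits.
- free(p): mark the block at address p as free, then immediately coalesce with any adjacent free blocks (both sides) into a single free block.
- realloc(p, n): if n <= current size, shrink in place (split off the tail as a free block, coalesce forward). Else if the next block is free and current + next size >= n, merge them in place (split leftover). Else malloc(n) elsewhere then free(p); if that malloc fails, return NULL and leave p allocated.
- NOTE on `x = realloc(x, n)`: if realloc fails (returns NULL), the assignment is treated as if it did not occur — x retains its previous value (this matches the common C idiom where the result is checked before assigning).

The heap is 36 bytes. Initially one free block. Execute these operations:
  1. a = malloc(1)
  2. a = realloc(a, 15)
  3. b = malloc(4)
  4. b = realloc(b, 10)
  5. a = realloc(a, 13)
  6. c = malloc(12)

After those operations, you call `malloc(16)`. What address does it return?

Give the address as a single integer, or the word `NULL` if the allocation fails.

Answer: NULL

Derivation:
Op 1: a = malloc(1) -> a = 0; heap: [0-0 ALLOC][1-35 FREE]
Op 2: a = realloc(a, 15) -> a = 0; heap: [0-14 ALLOC][15-35 FREE]
Op 3: b = malloc(4) -> b = 15; heap: [0-14 ALLOC][15-18 ALLOC][19-35 FREE]
Op 4: b = realloc(b, 10) -> b = 15; heap: [0-14 ALLOC][15-24 ALLOC][25-35 FREE]
Op 5: a = realloc(a, 13) -> a = 0; heap: [0-12 ALLOC][13-14 FREE][15-24 ALLOC][25-35 FREE]
Op 6: c = malloc(12) -> c = NULL; heap: [0-12 ALLOC][13-14 FREE][15-24 ALLOC][25-35 FREE]
malloc(16): first-fit scan over [0-12 ALLOC][13-14 FREE][15-24 ALLOC][25-35 FREE] -> NULL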